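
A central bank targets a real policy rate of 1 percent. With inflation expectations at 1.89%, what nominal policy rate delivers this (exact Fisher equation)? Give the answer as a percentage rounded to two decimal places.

2.91%

(1 + i) = (1 + r)(1 + π) = 1.01000 × 1.01890 = 1.029089
i = 1.029089 − 1, so the required nominal rate is 2.91%.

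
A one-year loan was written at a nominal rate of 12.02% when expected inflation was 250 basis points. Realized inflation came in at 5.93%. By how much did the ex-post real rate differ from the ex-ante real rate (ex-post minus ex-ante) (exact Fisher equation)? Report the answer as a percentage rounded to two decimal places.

-3.54%

Ex-ante: (1 + 0.1202)/(1 + 0.0250) − 1 = 9.2878%
Ex-post: (1 + 0.1202)/(1 + 0.0593) − 1 = 5.7491%
Difference (ex-post − ex-ante) = -3.5387% → -3.54%.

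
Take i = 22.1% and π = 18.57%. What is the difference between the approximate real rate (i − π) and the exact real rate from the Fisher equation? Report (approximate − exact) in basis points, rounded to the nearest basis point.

Approximate: r ≈ 22.100% − 18.570% = 3.5300%
Exact: (1 + 0.2210)/(1 + 0.1857) − 1 = 2.9771%
Error = 3.5300% − 2.9771% = 0.5529% → 55 basis points.

55 basis points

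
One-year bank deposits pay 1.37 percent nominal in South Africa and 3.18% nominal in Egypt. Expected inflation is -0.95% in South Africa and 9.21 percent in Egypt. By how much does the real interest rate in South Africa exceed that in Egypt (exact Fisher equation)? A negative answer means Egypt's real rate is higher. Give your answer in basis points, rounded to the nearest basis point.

South Africa: (1 + 0.0137)/(1 − 0.0095) − 1 = 2.3423%
Egypt: (1 + 0.0318)/(1 + 0.0921) − 1 = -5.5215%
Differential = 2.3423% − (-5.5215%) = 7.8637% → 786 basis points.

786 basis points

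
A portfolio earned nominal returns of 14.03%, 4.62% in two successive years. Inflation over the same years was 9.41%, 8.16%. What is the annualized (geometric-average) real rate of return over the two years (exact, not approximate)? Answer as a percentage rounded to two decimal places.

Nominal growth factor = 1.1403 × 1.0462 = 1.19298186
Price-level growth factor = 1.0941 × 1.0816 = 1.18337856
Real growth factor = 1.19298186 / 1.18337856 = 1.00811515
Annualized real rate = 1.00811515^(1/2) − 1 = 0.4049% → 0.40%.

0.40%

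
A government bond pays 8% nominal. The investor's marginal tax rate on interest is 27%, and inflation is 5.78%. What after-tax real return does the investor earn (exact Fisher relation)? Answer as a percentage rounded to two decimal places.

0.06%

After-tax nominal return = 8% × (1 − 0.27) = 5.8400%.
1 + r = 1.05840 / 1.05780 = 1.000567
After-tax real rate = 1.000567 − 1 → 0.06%.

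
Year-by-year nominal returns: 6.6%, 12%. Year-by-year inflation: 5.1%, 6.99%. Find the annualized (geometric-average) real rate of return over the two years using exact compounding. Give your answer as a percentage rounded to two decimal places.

3.04%

Nominal growth factor = 1.0660 × 1.1200 = 1.19392000
Price-level growth factor = 1.0510 × 1.0699 = 1.12446490
Real growth factor = 1.19392000 / 1.12446490 = 1.06176725
Annualized real rate = 1.06176725^(1/2) − 1 = 3.0421% → 3.04%.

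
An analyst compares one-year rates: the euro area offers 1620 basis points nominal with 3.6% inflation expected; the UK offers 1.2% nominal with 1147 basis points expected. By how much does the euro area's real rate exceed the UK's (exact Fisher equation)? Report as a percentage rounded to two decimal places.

The euro area: (1 + 0.1620)/(1 + 0.0360) − 1 = 12.1622%
The UK: (1 + 0.0120)/(1 + 0.1147) − 1 = -9.2132%
Differential = 12.1622% − (-9.2132%) = 21.3754% → 21.38%.

21.38%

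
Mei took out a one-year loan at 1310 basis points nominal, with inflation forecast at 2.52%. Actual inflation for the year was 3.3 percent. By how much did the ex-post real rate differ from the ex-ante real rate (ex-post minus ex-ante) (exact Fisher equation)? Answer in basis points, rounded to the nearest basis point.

-83 basis points

Ex-ante: (1 + 0.1310)/(1 + 0.0252) − 1 = 10.3199%
Ex-post: (1 + 0.1310)/(1 + 0.0330) − 1 = 9.4869%
Difference (ex-post − ex-ante) = -0.8330% → -83 basis points.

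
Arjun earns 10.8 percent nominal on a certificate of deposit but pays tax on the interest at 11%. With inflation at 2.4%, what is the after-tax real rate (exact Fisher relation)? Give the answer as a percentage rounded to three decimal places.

After-tax nominal return = 10.8% × (1 − 0.11) = 9.6120%.
1 + r = 1.09612 / 1.02400 = 1.070430
After-tax real rate = 1.070430 − 1 → 7.043%.

7.043%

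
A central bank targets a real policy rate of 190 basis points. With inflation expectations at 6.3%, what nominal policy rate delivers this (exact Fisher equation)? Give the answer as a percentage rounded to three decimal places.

(1 + i) = (1 + r)(1 + π) = 1.01900 × 1.06300 = 1.083197
i = 1.083197 − 1, so the required nominal rate is 8.320%.

8.320%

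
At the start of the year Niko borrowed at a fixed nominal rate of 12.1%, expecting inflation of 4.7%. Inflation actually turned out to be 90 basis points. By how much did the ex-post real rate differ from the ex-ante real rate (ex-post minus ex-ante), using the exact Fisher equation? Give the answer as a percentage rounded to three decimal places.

4.032%

Ex-ante: (1 + 0.1210)/(1 + 0.0470) − 1 = 7.0678%
Ex-post: (1 + 0.1210)/(1 + 0.0090) − 1 = 11.1001%
Difference (ex-post − ex-ante) = 4.0323% → 4.032%.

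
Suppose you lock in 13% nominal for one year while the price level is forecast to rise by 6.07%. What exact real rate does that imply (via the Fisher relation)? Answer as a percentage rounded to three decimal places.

6.533%

1 + r = 1.13000 / 1.06070 = 1.065334
r = 1.065334 − 1 = 6.5334%, i.e. 6.533%.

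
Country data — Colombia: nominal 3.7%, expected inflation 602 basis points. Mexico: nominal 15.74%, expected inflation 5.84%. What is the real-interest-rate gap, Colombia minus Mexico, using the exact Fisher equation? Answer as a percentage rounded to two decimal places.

-11.54%

Colombia: (1 + 0.0370)/(1 + 0.0602) − 1 = -2.1883%
Mexico: (1 + 0.1574)/(1 + 0.0584) − 1 = 9.3537%
Differential = -2.1883% − 9.3537% = -11.5420% → -11.54%.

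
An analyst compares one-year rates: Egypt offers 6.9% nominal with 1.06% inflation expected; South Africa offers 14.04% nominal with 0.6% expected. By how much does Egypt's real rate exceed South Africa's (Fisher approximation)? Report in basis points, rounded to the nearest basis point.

Egypt: 6.9% − 1.06% = 5.840%
South Africa: 14.04% − 0.6% = 13.440%
Differential = -7.600% → -760 basis points.

-760 basis points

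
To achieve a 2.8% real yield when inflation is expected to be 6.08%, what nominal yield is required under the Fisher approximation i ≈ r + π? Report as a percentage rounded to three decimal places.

i ≈ r + π = 2.8% + 6.08% = 8.880%.

8.880%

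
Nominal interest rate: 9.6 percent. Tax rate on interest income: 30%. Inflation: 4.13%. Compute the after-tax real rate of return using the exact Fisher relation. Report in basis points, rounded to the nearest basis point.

After-tax nominal return = 9.6% × (1 − 0.3) = 6.7200%.
1 + r = 1.06720 / 1.04130 = 1.024873
After-tax real rate = 1.024873 − 1 → 249 basis points.

249 basis points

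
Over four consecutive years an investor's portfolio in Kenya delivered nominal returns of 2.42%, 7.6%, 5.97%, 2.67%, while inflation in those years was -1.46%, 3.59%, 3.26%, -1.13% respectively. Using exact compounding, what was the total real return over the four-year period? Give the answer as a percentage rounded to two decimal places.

Nominal growth factor = 1.0242 × 1.0760 × 1.0597 × 1.0267 = 1.199012
Price-level growth factor = 0.9854 × 1.0359 × 1.0326 × 0.9887 = 1.042142
Real growth factor = 1.199012 / 1.042142 = 1.150526
Total real return = 1.150526 − 1 → 15.05%.

15.05%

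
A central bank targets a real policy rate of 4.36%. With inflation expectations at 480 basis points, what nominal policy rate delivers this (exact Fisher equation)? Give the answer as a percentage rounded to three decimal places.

(1 + i) = (1 + r)(1 + π) = 1.04360 × 1.04800 = 1.0936928
i = 1.0936928 − 1, so the required nominal rate is 9.369%.

9.369%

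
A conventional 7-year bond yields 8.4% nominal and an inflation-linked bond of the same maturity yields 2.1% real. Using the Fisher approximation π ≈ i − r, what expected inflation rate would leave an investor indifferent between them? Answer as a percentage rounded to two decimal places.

6.30%

π ≈ i − r = 8.4% − 2.1% → 6.30%.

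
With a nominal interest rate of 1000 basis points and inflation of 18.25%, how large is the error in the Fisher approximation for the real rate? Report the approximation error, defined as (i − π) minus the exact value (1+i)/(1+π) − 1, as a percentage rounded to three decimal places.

-1.273%

Approximate: r ≈ 10.000% − 18.250% = -8.2500%
Exact: (1 + 0.1000)/(1 + 0.1825) − 1 = -6.9767%
Error = -8.2500% − (-6.9767%) = -1.2733% → -1.273%.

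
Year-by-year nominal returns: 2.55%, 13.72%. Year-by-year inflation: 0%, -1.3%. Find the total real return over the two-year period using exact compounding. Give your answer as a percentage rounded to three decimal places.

18.156%

Nominal growth factor = 1.0255 × 1.1372 = 1.166199
Price-level growth factor = 1.0000 × 0.9870 = 0.987000
Real growth factor = 1.166199 / 0.987000 = 1.181559
Total real return = 1.181559 − 1 → 18.156%.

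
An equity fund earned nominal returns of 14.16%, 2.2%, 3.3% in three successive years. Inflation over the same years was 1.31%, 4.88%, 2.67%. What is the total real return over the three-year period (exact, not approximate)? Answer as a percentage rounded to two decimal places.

10.48%

Nominal growth factor = 1.1416 × 1.0220 × 1.0330 = 1.205217
Price-level growth factor = 1.0131 × 1.0488 × 1.0267 = 1.090909
Real growth factor = 1.205217 / 1.090909 = 1.104782
Total real return = 1.104782 − 1 → 10.48%.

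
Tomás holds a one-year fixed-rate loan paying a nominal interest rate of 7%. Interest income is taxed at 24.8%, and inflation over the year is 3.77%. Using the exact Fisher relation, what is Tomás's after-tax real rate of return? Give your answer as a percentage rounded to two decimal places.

1.44%

After-tax nominal return = 7% × (1 − 0.248) = 5.2640%.
1 + r = 1.05264 / 1.03770 = 1.014397
After-tax real rate = 1.014397 − 1 → 1.44%.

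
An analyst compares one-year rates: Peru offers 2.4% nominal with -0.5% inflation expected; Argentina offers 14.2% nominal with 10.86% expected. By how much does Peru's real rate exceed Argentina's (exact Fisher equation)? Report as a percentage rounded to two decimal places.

-0.10%

Peru: (1 + 0.0240)/(1 − 0.0050) − 1 = 2.9146%
Argentina: (1 + 0.1420)/(1 + 0.1086) − 1 = 3.0128%
Differential = 2.9146% − 3.0128% = -0.0982% → -0.10%.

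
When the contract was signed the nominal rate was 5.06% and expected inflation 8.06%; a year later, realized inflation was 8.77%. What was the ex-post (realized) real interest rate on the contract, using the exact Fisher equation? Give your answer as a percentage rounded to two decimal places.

-3.41%

Ex-post: (1 + 0.0506)/(1 + 0.0877) − 1 = -3.4109%
So the realized real rate is -3.41%.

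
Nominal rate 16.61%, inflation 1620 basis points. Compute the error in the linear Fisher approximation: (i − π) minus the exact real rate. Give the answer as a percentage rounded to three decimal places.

0.057%

Approximate: r ≈ 16.610% − 16.200% = 0.4100%
Exact: (1 + 0.1661)/(1 + 0.1620) − 1 = 0.3528%
Error = 0.4100% − 0.3528% = 0.0572% → 0.057%.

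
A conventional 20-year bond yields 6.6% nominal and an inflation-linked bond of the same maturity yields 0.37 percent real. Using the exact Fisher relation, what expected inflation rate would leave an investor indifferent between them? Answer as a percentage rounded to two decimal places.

6.21%

(1 + π) = (1 + i)/(1 + r) = 1.06600 / 1.00370 = 1.062070
Break-even inflation = 1.062070 − 1 → 6.21%.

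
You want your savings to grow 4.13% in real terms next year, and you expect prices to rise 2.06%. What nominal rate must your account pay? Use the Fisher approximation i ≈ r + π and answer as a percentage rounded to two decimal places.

i ≈ r + π = 4.13% + 2.06% = 6.19%.

6.19%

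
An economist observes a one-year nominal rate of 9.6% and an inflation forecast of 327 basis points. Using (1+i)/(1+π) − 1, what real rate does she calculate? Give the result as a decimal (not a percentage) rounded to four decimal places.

0.0613

By the Fisher equation, 1 + r = (1 + i)/(1 + π).
1 + r = 1.09600 / 1.03270 = 1.061296
r = 1.061296 − 1 = 6.1296%, i.e. 0.0613.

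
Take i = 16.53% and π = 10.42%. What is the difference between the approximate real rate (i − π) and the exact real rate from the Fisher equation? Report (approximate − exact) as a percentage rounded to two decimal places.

0.58%

Approximate: r ≈ 16.530% − 10.420% = 6.1100%
Exact: (1 + 0.1653)/(1 + 0.1042) − 1 = 5.5334%
Error = 6.1100% − 5.5334% = 0.5766% → 0.58%.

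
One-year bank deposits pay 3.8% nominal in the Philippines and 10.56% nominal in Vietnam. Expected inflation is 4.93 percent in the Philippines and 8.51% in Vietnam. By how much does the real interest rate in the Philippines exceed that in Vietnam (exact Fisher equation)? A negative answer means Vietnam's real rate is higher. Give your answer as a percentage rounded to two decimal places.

The Philippines: (1 + 0.0380)/(1 + 0.0493) − 1 = -1.0769%
Vietnam: (1 + 0.1056)/(1 + 0.0851) − 1 = 1.8892%
Differential = -1.0769% − 1.8892% = -2.9661% → -2.97%.

-2.97%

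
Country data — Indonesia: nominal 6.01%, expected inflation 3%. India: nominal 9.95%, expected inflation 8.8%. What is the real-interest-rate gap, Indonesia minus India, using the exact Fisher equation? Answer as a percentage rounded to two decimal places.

Indonesia: (1 + 0.0601)/(1 + 0.0300) − 1 = 2.9223%
India: (1 + 0.0995)/(1 + 0.0880) − 1 = 1.0570%
Differential = 2.9223% − 1.0570% = 1.8653% → 1.87%.

1.87%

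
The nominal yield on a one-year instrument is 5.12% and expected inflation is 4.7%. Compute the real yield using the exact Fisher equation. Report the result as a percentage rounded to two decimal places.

0.40%

1 + r = 1.05120 / 1.04700 = 1.004011
r = 1.004011 − 1 = 0.4011%, i.e. 0.40%.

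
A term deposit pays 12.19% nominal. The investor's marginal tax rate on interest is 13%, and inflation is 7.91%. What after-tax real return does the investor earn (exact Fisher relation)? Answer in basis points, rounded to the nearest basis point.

250 basis points

After-tax nominal return = 12.19% × (1 − 0.13) = 10.6053%.
1 + r = 1.106053 / 1.07910 = 1.024977
After-tax real rate = 1.024977 − 1 → 250 basis points.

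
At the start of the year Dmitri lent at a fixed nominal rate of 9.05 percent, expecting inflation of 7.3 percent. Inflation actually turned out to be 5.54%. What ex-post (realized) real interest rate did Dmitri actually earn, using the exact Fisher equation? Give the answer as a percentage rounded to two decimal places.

3.33%

Ex-post: (1 + 0.0905)/(1 + 0.0554) − 1 = 3.3258%
So the realized real rate is 3.33%.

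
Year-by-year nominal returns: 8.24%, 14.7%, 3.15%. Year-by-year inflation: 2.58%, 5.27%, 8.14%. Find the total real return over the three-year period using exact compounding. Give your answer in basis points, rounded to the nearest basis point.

966 basis points

Compound the nominal returns: 1.0824 × 1.1470 × 1.0315 = 1.280620.
Compound inflation: 1.0258 × 1.0527 × 1.0814 = 1.167760.
Deflate: 1.280620 / 1.167760 = 1.096647.
Total real return = 1.096647 − 1 → 966 basis points.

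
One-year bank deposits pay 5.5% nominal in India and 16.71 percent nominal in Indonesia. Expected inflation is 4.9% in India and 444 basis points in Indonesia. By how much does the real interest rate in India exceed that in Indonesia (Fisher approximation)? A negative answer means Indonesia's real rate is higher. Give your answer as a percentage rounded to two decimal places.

-11.67%

India: 5.5% − 4.9% = 0.600%
Indonesia: 16.71% − 4.44% = 12.270%
Differential = -11.670% → -11.67%.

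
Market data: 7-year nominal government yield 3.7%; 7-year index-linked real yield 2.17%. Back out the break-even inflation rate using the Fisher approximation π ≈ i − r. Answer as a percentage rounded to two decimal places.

π ≈ i − r = 3.7% − 2.17% → 1.53%.

1.53%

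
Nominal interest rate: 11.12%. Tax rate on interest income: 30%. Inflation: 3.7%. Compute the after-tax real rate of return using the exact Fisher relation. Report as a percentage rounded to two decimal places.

3.94%

After-tax nominal return = 11.12% × (1 − 0.3) = 7.7840%.
1 + r = 1.07784 / 1.03700 = 1.039383
After-tax real rate = 1.039383 − 1 → 3.94%.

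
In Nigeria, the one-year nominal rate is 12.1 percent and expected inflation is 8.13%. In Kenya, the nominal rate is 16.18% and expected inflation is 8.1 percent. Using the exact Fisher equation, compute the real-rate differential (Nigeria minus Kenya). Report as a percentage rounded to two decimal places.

-3.80%

Nigeria: (1 + 0.1210)/(1 + 0.0813) − 1 = 3.6715%
Kenya: (1 + 0.1618)/(1 + 0.0810) − 1 = 7.4746%
Differential = 3.6715% − 7.4746% = -3.8031% → -3.80%.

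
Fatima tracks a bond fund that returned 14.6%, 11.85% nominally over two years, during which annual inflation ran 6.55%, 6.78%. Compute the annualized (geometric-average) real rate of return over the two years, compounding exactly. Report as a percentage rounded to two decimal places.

6.14%

Nominal growth factor = 1.1460 × 1.1185 = 1.28180100
Price-level growth factor = 1.0655 × 1.0678 = 1.13774090
Real growth factor = 1.28180100 / 1.13774090 = 1.12661943
Annualized real rate = 1.12661943^(1/2) − 1 = 6.1423% → 6.14%.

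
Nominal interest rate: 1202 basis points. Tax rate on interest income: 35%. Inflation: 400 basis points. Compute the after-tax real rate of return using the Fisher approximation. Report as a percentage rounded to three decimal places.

3.813%

After-tax nominal return = 12.02% × (1 − 0.35) = 7.8130%.
r ≈ 7.8130% − 4% → 3.813%.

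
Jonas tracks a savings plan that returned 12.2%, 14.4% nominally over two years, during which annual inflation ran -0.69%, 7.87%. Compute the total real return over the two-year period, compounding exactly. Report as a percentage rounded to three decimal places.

Compound the nominal returns: 1.1220 × 1.1440 = 1.283568.
Compound inflation: 0.9931 × 1.0787 = 1.071257.
Deflate: 1.283568 / 1.071257 = 1.198189.
Total real return = 1.198189 − 1 → 19.819%.

19.819%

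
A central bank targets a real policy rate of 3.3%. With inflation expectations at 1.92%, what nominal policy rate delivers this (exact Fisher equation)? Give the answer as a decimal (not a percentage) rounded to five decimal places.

(1 + i) = (1 + r)(1 + π) = 1.03300 × 1.01920 = 1.0528336
i = 1.0528336 − 1, so the required nominal rate is 0.05283.

0.05283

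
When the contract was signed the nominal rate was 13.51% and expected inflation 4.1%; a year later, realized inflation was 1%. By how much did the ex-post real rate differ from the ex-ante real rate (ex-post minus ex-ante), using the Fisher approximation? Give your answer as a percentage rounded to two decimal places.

3.10%

Ex-ante: 13.51% − 4.1% = 9.410%
Ex-post: 13.51% − 1% = 12.510%
Difference (ex-post − ex-ante) = 3.1000% → 3.10%.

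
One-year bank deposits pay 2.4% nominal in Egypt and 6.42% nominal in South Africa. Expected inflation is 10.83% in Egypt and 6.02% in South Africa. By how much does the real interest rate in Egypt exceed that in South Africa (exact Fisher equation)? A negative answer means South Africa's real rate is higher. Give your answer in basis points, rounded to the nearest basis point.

Egypt: (1 + 0.0240)/(1 + 0.1083) − 1 = -7.6062%
South Africa: (1 + 0.0642)/(1 + 0.0602) − 1 = 0.3773%
Differential = -7.6062% − 0.3773% = -7.9835% → -798 basis points.

-798 basis points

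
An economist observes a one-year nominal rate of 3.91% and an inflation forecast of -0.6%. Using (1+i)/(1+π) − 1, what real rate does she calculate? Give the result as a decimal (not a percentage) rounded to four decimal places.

0.0454

1 + r = 1.03910 / 0.99400 = 1.045372
r = 1.045372 − 1 = 4.5372%, i.e. 0.0454.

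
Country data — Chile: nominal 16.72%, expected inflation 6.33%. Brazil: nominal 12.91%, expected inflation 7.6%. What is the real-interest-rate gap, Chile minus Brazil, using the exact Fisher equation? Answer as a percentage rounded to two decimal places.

4.84%

Chile: (1 + 0.1672)/(1 + 0.0633) − 1 = 9.7715%
Brazil: (1 + 0.1291)/(1 + 0.0760) − 1 = 4.9349%
Differential = 9.7715% − 4.9349% = 4.8365% → 4.84%.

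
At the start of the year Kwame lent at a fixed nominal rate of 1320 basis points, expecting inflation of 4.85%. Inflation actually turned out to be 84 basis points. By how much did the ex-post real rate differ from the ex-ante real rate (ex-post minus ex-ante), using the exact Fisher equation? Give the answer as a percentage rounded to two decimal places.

Ex-ante: (1 + 0.1320)/(1 + 0.0485) − 1 = 7.9638%
Ex-post: (1 + 0.1320)/(1 + 0.0084) − 1 = 12.2570%
Difference (ex-post − ex-ante) = 4.2933% → 4.29%.

4.29%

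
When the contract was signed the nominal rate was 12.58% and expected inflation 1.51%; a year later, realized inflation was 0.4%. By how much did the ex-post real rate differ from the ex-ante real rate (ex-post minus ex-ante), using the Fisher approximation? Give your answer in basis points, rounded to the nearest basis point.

111 basis points

Ex-ante: 12.58% − 1.51% = 11.070%
Ex-post: 12.58% − 0.4% = 12.180%
Difference (ex-post − ex-ante) = 1.1100% → 111 basis points.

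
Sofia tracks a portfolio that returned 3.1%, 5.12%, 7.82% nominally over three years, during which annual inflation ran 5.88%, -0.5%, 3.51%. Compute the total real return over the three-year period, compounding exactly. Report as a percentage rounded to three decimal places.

Compound the nominal returns: 1.0310 × 1.0512 × 1.0782 = 1.168539.
Compound inflation: 1.0588 × 0.9950 × 1.0351 = 1.090484.
Deflate: 1.168539 / 1.090484 = 1.071579.
Total real return = 1.071579 − 1 → 7.158%.

7.158%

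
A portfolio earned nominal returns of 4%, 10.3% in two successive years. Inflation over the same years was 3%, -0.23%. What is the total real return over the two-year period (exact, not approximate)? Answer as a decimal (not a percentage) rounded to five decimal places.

0.11628

Compound the nominal returns: 1.0400 × 1.1030 = 1.147120.
Compound inflation: 1.0300 × 0.9977 = 1.027631.
Deflate: 1.147120 / 1.027631 = 1.116276.
Total real return = 1.116276 − 1 → 0.11628.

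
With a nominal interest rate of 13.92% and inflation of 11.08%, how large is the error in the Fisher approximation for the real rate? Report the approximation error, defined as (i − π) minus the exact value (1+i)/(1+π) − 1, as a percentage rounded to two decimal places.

0.28%

Approximate: r ≈ 13.920% − 11.080% = 2.8400%
Exact: (1 + 0.1392)/(1 + 0.1108) − 1 = 2.5567%
Error = 2.8400% − 2.5567% = 0.2833% → 0.28%.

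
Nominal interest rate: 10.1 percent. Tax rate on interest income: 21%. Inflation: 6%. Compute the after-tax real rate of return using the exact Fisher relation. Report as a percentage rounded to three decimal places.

1.867%

After-tax nominal return = 10.1% × (1 − 0.21) = 7.9790%.
1 + r = 1.07979 / 1.06000 = 1.018670
After-tax real rate = 1.018670 − 1 → 1.867%.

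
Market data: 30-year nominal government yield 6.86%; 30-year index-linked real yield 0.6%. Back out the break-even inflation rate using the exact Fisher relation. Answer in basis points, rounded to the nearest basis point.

622 basis points

(1 + π) = (1 + i)/(1 + r) = 1.06860 / 1.00600 = 1.062227
Break-even inflation = 1.062227 − 1 → 622 basis points.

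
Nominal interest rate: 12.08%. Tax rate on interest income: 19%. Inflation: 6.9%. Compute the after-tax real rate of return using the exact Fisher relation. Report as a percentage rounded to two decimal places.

2.70%

After-tax nominal return = 12.08% × (1 − 0.19) = 9.7848%.
1 + r = 1.097848 / 1.06900 = 1.026986
After-tax real rate = 1.026986 − 1 → 2.70%.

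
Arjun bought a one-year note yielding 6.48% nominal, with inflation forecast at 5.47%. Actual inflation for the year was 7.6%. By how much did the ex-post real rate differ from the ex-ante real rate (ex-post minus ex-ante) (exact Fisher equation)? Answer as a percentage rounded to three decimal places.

Ex-ante: (1 + 0.0648)/(1 + 0.0547) − 1 = 0.95762%
Ex-post: (1 + 0.0648)/(1 + 0.0760) − 1 = -1.04089%
Difference (ex-post − ex-ante) = -1.99851% → -1.999%.

-1.999%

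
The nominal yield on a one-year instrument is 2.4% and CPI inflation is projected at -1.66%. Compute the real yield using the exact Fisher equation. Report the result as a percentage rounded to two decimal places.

4.13%

1 + r = 1.02400 / 0.98340 = 1.041285
r = 1.041285 − 1 = 4.1285%, i.e. 4.13%.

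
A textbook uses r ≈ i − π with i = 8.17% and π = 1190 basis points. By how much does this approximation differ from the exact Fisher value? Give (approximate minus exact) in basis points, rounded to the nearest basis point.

-40 basis points

Approximate: r ≈ 8.170% − 11.900% = -3.7300%
Exact: (1 + 0.0817)/(1 + 0.1190) − 1 = -3.3333%
Error = -3.7300% − (-3.3333%) = -0.3967% → -40 basis points.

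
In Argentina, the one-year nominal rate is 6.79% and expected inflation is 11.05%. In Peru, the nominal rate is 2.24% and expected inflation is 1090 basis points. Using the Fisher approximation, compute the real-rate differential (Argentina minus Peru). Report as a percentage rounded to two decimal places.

4.40%

Argentina: 6.79% − 11.05% = -4.260%
Peru: 2.24% − 10.9% = -8.660%
Differential = 4.400% → 4.40%.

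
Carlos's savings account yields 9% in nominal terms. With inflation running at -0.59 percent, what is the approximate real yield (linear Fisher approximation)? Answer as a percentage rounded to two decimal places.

9.59%

r ≈ i − π = 9% − (-0.59%) = 9.59%.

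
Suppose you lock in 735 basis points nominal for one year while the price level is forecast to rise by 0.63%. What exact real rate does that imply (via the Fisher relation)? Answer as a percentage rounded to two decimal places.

6.68%

By the Fisher relation, 1 + r = (1 + i)/(1 + π).
1 + r = 1.07350 / 1.00630 = 1.066779
r = 1.066779 − 1 = 6.6779%, i.e. 6.68%.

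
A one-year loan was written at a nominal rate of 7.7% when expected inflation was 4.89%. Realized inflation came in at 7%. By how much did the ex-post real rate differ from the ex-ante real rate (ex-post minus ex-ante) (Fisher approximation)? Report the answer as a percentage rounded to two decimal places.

Ex-ante: 7.7% − 4.89% = 2.810%
Ex-post: 7.7% − 7% = 0.700%
Difference (ex-post − ex-ante) = -2.1100% → -2.11%.

-2.11%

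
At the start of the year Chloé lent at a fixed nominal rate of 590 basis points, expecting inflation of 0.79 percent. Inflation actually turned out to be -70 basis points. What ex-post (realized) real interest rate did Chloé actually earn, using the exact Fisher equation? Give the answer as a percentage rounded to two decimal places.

6.65%

Ex-post: (1 + 0.0590)/(1 − 0.0070) − 1 = 6.6465%
So the realized real rate is 6.65%.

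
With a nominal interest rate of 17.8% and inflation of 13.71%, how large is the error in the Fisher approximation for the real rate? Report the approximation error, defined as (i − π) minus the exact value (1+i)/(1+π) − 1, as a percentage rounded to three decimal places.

0.493%

Approximate: r ≈ 17.800% − 13.710% = 4.0900%
Exact: (1 + 0.1780)/(1 + 0.1371) − 1 = 3.5969%
Error = 4.0900% − 3.5969% = 0.4931% → 0.493%.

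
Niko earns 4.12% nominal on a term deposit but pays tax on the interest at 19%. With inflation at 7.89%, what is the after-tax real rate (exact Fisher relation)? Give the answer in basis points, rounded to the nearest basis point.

-422 basis points

After-tax nominal return = 4.12% × (1 − 0.19) = 3.3372%.
1 + r = 1.033372 / 1.07890 = 0.957801
After-tax real rate = 0.957801 − 1 → -422 basis points.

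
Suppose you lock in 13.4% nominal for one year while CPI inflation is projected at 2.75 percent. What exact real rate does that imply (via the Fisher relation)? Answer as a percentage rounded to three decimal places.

10.365%

By the Fisher relation, 1 + r = (1 + i)/(1 + π).
1 + r = 1.13400 / 1.02750 = 1.103650
r = 1.103650 − 1 = 10.3650%, i.e. 10.365%.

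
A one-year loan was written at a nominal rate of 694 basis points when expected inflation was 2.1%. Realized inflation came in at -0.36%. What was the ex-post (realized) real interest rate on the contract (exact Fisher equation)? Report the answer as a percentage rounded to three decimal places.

Ex-post: (1 + 0.0694)/(1 − 0.0036) − 1 = 7.3264%
So the realized real rate is 7.326%.

7.326%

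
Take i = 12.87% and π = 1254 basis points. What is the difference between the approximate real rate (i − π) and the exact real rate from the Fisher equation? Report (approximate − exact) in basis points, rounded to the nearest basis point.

4 basis points

Approximate: r ≈ 12.870% − 12.540% = 0.3300%
Exact: (1 + 0.1287)/(1 + 0.1254) − 1 = 0.2932%
Error = 0.3300% − 0.2932% = 0.0368% → 4 basis points.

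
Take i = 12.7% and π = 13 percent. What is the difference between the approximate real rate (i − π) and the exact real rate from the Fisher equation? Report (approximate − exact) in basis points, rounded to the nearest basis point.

-3 basis points

Approximate: r ≈ 12.700% − 13.000% = -0.3000%
Exact: (1 + 0.1270)/(1 + 0.1300) − 1 = -0.2655%
Error = -0.3000% − (-0.2655%) = -0.0345% → -3 basis points.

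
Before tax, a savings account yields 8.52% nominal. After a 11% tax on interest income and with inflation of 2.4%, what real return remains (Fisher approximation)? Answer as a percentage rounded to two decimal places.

After-tax nominal return = 8.52% × (1 − 0.11) = 7.5828%.
r ≈ 7.5828% − 2.4% → 5.18%.

5.18%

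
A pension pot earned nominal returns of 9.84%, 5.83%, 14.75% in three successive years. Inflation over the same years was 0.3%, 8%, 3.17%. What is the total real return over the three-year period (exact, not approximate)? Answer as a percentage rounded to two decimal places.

Nominal growth factor = 1.0984 × 1.0583 × 1.1475 = 1.333896
Price-level growth factor = 1.0030 × 1.0800 × 1.0317 = 1.117579
Real growth factor = 1.333896 / 1.117579 = 1.193559
Total real return = 1.193559 − 1 → 19.36%.

19.36%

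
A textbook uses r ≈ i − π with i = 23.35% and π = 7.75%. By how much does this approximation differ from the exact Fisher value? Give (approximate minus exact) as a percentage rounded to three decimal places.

1.122%

Approximate: r ≈ 23.350% − 7.750% = 15.6000%
Exact: (1 + 0.2335)/(1 + 0.0775) − 1 = 14.4780%
Error = 15.6000% − 14.4780% = 1.1220% → 1.122%.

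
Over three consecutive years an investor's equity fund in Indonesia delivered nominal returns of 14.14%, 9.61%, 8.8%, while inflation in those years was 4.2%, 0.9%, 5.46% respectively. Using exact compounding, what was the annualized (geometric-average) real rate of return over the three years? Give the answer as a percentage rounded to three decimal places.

7.075%

Compound the nominal returns: 1.1414 × 1.0961 × 1.0880 = 1.3611843315.
Compound inflation: 1.0420 × 1.0090 × 1.0546 = 1.1087832388.
Deflate: 1.3611843315 / 1.1087832388 = 1.2276379042.
Annualized real rate = 1.2276379042^(1/3) − 1 = 7.075496% → 7.075%.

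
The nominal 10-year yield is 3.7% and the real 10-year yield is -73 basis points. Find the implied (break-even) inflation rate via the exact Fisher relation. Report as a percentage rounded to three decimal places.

(1 + π) = (1 + i)/(1 + r) = 1.03700 / 0.99270 = 1.044626
Break-even inflation = 1.044626 − 1 → 4.463%.

4.463%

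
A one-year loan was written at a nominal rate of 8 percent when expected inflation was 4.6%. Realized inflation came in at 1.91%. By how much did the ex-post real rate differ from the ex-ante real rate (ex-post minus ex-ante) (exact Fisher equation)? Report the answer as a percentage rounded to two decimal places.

2.73%

Ex-ante: (1 + 0.0800)/(1 + 0.0460) − 1 = 3.2505%
Ex-post: (1 + 0.0800)/(1 + 0.0191) − 1 = 5.9759%
Difference (ex-post − ex-ante) = 2.7254% → 2.73%.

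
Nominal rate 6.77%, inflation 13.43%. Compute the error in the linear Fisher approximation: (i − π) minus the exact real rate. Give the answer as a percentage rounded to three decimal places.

-0.789%

Approximate: r ≈ 6.770% − 13.430% = -6.6600%
Exact: (1 + 0.0677)/(1 + 0.1343) − 1 = -5.87146%
Error = -6.6600% − (-5.87146%) = -0.78854% → -0.789%.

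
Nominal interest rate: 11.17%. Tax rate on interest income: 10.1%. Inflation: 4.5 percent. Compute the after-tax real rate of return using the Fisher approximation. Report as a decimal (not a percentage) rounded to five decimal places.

After-tax nominal return = 11.17% × (1 − 0.101) = 10.04183%.
r ≈ 10.04183% − 4.5% → 0.05542.

0.05542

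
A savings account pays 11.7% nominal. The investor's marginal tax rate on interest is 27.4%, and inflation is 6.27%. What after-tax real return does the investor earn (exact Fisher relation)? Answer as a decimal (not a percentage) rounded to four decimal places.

0.0209

After-tax nominal return = 11.7% × (1 − 0.274) = 8.4942%.
1 + r = 1.084942 / 1.06270 = 1.020930
After-tax real rate = 1.020930 − 1 → 0.0209.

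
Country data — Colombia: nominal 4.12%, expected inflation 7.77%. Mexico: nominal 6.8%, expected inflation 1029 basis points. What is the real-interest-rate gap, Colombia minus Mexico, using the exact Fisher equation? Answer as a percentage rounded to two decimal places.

-0.22%

Colombia: (1 + 0.0412)/(1 + 0.0777) − 1 = -3.3868%
Mexico: (1 + 0.0680)/(1 + 0.1029) − 1 = -3.1644%
Differential = -3.3868% − (-3.1644%) = -0.2225% → -0.22%.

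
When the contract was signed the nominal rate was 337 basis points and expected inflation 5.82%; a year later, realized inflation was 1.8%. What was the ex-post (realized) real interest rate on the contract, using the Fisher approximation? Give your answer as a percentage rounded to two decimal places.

Ex-post: 3.37% − 1.8% = 1.570%
So the realized real rate is 1.57%.

1.57%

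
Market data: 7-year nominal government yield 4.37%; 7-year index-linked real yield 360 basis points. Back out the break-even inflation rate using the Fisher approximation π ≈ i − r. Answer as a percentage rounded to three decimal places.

0.770%

π ≈ i − r = 4.37% − 3.6% → 0.770%.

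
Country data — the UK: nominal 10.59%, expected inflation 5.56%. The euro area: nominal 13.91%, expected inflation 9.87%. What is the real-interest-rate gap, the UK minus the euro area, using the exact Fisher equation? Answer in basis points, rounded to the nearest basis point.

The UK: (1 + 0.1059)/(1 + 0.0556) − 1 = 4.7651%
The euro area: (1 + 0.1391)/(1 + 0.0987) − 1 = 3.6771%
Differential = 4.7651% − 3.6771% = 1.0880% → 109 basis points.

109 basis points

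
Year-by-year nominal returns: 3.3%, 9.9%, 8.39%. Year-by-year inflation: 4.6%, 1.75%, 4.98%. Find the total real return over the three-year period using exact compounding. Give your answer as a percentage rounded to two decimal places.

10.13%

Nominal growth factor = 1.0330 × 1.0990 × 1.0839 = 1.230516
Price-level growth factor = 1.0460 × 1.0175 × 1.0498 = 1.117307
Real growth factor = 1.230516 / 1.117307 = 1.101323
Total real return = 1.101323 − 1 → 10.13%.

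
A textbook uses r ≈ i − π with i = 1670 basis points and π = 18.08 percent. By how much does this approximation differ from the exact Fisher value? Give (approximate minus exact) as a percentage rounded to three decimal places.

-0.211%

Approximate: r ≈ 16.700% − 18.080% = -1.3800%
Exact: (1 + 0.1670)/(1 + 0.1808) − 1 = -1.1687%
Error = -1.3800% − (-1.1687%) = -0.2113% → -0.211%.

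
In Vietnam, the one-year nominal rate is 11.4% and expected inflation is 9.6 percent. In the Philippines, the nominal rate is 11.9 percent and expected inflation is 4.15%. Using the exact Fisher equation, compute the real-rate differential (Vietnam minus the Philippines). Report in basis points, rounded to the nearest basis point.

-580 basis points

Vietnam: (1 + 0.1140)/(1 + 0.0960) − 1 = 1.6423%
The Philippines: (1 + 0.1190)/(1 + 0.0415) − 1 = 7.4412%
Differential = 1.6423% − 7.4412% = -5.7989% → -580 basis points.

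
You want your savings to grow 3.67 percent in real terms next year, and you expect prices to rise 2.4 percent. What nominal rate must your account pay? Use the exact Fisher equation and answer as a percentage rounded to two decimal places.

(1 + i) = (1 + r)(1 + π) = 1.03670 × 1.02400 = 1.0615808
i = 1.0615808 − 1, so the required nominal rate is 6.16%.

6.16%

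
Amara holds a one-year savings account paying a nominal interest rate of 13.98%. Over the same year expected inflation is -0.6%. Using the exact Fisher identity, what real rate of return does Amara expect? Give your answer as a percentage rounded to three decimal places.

14.668%

1 + r = 1.13980 / 0.99400 = 1.146680
r = 1.146680 − 1 = 14.6680%, i.e. 14.668%.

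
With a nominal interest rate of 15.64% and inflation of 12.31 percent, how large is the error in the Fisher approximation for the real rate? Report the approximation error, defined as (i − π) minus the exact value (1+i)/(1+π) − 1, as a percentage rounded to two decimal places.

0.36%

Approximate: r ≈ 15.640% − 12.310% = 3.3300%
Exact: (1 + 0.1564)/(1 + 0.1231) − 1 = 2.96501%
Error = 3.3300% − 2.96501% = 0.36499% → 0.36%.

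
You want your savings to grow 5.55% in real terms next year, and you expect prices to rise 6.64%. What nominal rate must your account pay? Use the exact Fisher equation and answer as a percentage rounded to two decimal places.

(1 + i) = (1 + r)(1 + π) = 1.05550 × 1.06640 = 1.1255852
i = 1.1255852 − 1, so the required nominal rate is 12.56%.

12.56%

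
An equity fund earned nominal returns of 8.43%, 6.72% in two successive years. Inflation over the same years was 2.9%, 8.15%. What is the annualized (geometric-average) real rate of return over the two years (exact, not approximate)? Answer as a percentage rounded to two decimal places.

Nominal growth factor = 1.0843 × 1.0672 = 1.15716496
Price-level growth factor = 1.0290 × 1.0815 = 1.11286350
Real growth factor = 1.15716496 / 1.11286350 = 1.03980853
Annualized real rate = 1.03980853^(1/2) − 1 = 1.9710% → 1.97%.

1.97%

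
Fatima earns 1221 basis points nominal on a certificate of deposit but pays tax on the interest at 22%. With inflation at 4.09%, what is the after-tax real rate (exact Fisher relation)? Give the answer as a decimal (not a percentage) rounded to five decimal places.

After-tax nominal return = 12.21% × (1 − 0.22) = 9.5238%.
1 + r = 1.095238 / 1.04090 = 1.052203
After-tax real rate = 1.052203 − 1 → 0.05220.

0.05220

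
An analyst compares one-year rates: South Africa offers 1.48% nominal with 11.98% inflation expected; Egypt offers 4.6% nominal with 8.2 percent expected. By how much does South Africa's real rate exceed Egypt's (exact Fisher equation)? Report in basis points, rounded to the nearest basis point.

-605 basis points

South Africa: (1 + 0.0148)/(1 + 0.1198) − 1 = -9.3767%
Egypt: (1 + 0.0460)/(1 + 0.0820) − 1 = -3.3272%
Differential = -9.3767% − (-3.3272%) = -6.0495% → -605 basis points.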